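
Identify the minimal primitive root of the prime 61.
p - 1 = 60 has prime divisors 2, 3, 5. h is a primitive root mod 61 iff h^(60/q) ≢ 1 (mod 61) for each such q.
h = 2: 2^30 ≡ 60, 2^20 ≡ 47, 2^12 ≡ 9 (mod 61); none is 1, so 2 has order 60 and is a primitive root.
The smallest primitive root mod 61 is g = 2.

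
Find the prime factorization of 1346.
2 × 673

Divide by primes starting from smallest:
1346 ÷ 2 = 673
673 ÷ 673 = 1

1346 = 2 × 673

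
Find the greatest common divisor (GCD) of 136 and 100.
4

Using the Euclidean algorithm:
136 = 1 × 100 + 36
100 = 2 × 36 + 28
36 = 1 × 28 + 8
28 = 3 × 8 + 4
8 = 2 × 4 + 0

GCD(136, 100) = 4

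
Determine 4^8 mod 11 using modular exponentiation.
8 = 8 (binary 1000). Repeated squaring mod 11: 4^1 ≡ 4; 4^2 ≡ 4² = 16 ≡ 5; 4^4 ≡ 5² = 25 ≡ 3; 4^8 ≡ 3² = 9 ≡ 9. So 4^8 ≡ 9 (mod 11).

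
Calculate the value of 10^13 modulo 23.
Using repeated squaring. 13 = 8 + 4 + 1 (binary 1101). Repeated squaring mod 23: 10^1 ≡ 10; 10^2 ≡ 10² = 100 ≡ 8; 10^4 ≡ 8² = 64 ≡ 18; 10^8 ≡ 18² = 324 ≡ 2. Multiply: 10^13 = 10^8 × 10^4 × 10^1 ≡ 2 × 18 × 10 (mod 23): 2 × 18 = 36 ≡ 13; 13 × 10 = 130 ≡ 15. So 10^13 ≡ 15 (mod 23).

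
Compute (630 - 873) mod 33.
21

(630 - 873) = -243
-243 mod 33 = 21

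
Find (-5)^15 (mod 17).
Using repeated squaring. (-5) ≡ 12 (mod 17). 15 = 8 + 4 + 2 + 1 (binary 1111). Repeated squaring mod 17: 12^1 ≡ 12; 12^2 ≡ 12² = 144 ≡ 8; 12^4 ≡ 8² = 64 ≡ 13; 12^8 ≡ 13² = 169 ≡ 16. Multiply: (-5)^15 ≡ 12^8 × 12^4 × 12^2 × 12^1 ≡ 16 × 13 × 8 × 12 (mod 17): 16 × 13 = 208 ≡ 4; 4 × 8 = 32 ≡ 15; 15 × 12 = 180 ≡ 10. So (-5)^15 ≡ 10 (mod 17).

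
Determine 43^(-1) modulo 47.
43^(-1) ≡ 35 (mod 47). Verification: 43 × 35 = 1505 ≡ 1 (mod 47)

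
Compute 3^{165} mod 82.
79

Using successive squaring:
Binary expansion of 165: 10100101
Powers of 3 mod 82 (each is the square of the previous):
  3^1 ≡ 3 (mod 82)
  3^2 ≡ 3² = 9 ≡ 9 (mod 82)
  3^4 ≡ 9² = 81 ≡ 81 (mod 82)
  3^8 ≡ 81² = 6561 ≡ 1 (mod 82)
  3^16 ≡ 1² = 1 ≡ 1 (mod 82)
  3^32 ≡ 1² = 1 ≡ 1 (mod 82)
  3^64 ≡ 1² = 1 ≡ 1 (mod 82)
  3^128 ≡ 1² = 1 ≡ 1 (mod 82)
165 = 128 + 32 + 4 + 1, so 3^165 = 3^128 × 3^32 × 3^4 × 3^1 ≡ 1 × 1 × 81 × 3 (mod 82)
Multiplying step by step:
  1 × 1 = 1 ≡ 1 (mod 82)
  1 × 81 = 81 ≡ 81 (mod 82)
  81 × 3 = 243 ≡ 79 (mod 82)
Result: 3^165 ≡ 79 (mod 82)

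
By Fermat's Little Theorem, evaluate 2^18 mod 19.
By Fermat's Little Theorem, 2^{18} ≡ 1 (mod 19) since 19 is prime and gcd(2, 19) = 1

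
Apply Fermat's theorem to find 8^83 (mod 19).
By Fermat: 8^{18} ≡ 1 (mod 19). 83 = 4×18 + 11. So 8^{83} ≡ 8^{11} ≡ 12 (mod 19)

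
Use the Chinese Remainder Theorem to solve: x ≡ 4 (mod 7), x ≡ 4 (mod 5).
4

Using the Chinese Remainder Theorem:
M = product of moduli = 35
For equation 1: M_1 = 5, 5 ≡ 5 (mod 7), inverse of 5 mod 7 is 3 (check: 5 × 3 = 15 ≡ 1 (mod 7))
For equation 2: M_2 = 7, 7 ≡ 2 (mod 5), inverse of 7 mod 5 is 3 (check: 2 × 3 = 6 ≡ 1 (mod 5))
Combine: x ≡ Σ r_i×M_i×(M_i⁻¹ mod m_i) = 4×5×3 + 4×7×3 = 60 + 84 = 144
144 mod 35 = 4
x ≡ 4 (mod 35)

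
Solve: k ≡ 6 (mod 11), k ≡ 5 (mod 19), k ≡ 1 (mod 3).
M = 11 × 19 × 3 = 627. M₁ = 57, y₁ ≡ 6 (mod 11). M₂ = 33, y₂ ≡ 15 (mod 19). M₃ = 209, y₃ ≡ 2 (mod 3). k = 6×57×6 + 5×33×15 + 1×209×2 ≡ 556 (mod 627)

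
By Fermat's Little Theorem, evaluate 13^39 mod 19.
By Fermat: 13^{18} ≡ 1 (mod 19). 39 = 2×18 + 3. So 13^{39} ≡ 13^{3} ≡ 12 (mod 19)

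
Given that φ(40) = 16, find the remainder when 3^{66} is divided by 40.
By Euler: 3^{16} ≡ 1 (mod 40) since gcd(3, 40) = 1. 66 = 4×16 + 2. So 3^{66} ≡ 3^{2} ≡ 9 (mod 40)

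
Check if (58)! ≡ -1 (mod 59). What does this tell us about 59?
(58)! mod 59 = 58. Since this equals -1 (mod 59), Wilson confirms 59 is prime.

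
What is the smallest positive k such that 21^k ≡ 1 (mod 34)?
Powers of 21 mod 34: 21^1≡21, 21^2≡33, 21^3≡13, 21^4≡1. Order = 4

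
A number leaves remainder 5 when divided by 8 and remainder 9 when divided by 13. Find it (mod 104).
M = 8 × 13 = 104. M₁ = 13, y₁ ≡ 5 (mod 8). M₂ = 8, y₂ ≡ 5 (mod 13). k = 5×13×5 + 9×8×5 ≡ 61 (mod 104)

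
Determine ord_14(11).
Powers of 11 mod 14: 11^1≡11, 11^2≡9, 11^3≡1. Order = 3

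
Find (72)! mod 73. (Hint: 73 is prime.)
By Wilson's theorem, (72)! ≡ -1 ≡ 72 (mod 73)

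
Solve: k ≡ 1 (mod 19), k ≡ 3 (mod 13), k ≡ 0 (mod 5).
M = 19 × 13 × 5 = 1235. M₁ = 65, y₁ ≡ 12 (mod 19). M₂ = 95, y₂ ≡ 10 (mod 13). M₃ = 247, y₃ ≡ 3 (mod 5). k = 1×65×12 + 3×95×10 + 0×247×3 ≡ 1160 (mod 1235)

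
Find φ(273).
144

Prime factorization: 273 = 3 × 7 × 13
Using the formula φ(n) = n × Π(1 - 1/p) for each prime factor p:
φ(273) = 273 × (1 - 1/3) × (1 - 1/7) × (1 - 1/13)
φ(273) = 144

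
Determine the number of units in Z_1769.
1680

Prime factorization: 1769 = 29 × 61
Using the formula φ(n) = n × Π(1 - 1/p) for each prime factor p:
φ(1769) = 1769 × (1 - 1/29) × (1 - 1/61)
φ(1769) = 1680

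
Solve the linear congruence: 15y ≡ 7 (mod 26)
23

Since gcd(15, 26) = 1 divides 7, a solution exists.
Multiply both sides by the inverse of 15 mod 26:
  15^(-1) mod 26 = 7
  x ≡ 7 × 7 ≡ 49 ≡ 23 (mod 26)
Verification: 15 × 23 = 345 = 13 × 26 + 7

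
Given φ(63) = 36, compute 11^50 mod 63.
By Euler: 11^{36} ≡ 1 (mod 63) since gcd(11, 63) = 1. 50 = 1×36 + 14. So 11^{50} ≡ 11^{14} ≡ 58 (mod 63)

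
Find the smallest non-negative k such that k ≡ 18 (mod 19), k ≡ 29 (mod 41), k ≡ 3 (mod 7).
1956

Using the Chinese Remainder Theorem:
M = product of moduli = 5453
For equation 1: M_1 = 287, 287 ≡ 2 (mod 19), inverse of 287 mod 19 is 10 (check: 2 × 10 = 20 ≡ 1 (mod 19))
For equation 2: M_2 = 133, 133 ≡ 10 (mod 41), inverse of 133 mod 41 is 37 (check: 10 × 37 = 370 ≡ 1 (mod 41))
For equation 3: M_3 = 779, 779 ≡ 2 (mod 7), inverse of 779 mod 7 is 4 (check: 2 × 4 = 8 ≡ 1 (mod 7))
Combine: k ≡ Σ r_i×M_i×(M_i⁻¹ mod m_i) = 18×287×10 + 29×133×37 + 3×779×4 = 51660 + 142709 + 9348 = 203717
203717 mod 5453 = 1956
k ≡ 1956 (mod 5453)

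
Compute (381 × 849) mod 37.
15

(381 × 849) = 323469
323469 mod 37 = 15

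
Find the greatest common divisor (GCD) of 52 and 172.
4

Using the Euclidean algorithm:
52 = 0 × 172 + 52
172 = 3 × 52 + 16
52 = 3 × 16 + 4
16 = 4 × 4 + 0

GCD(52, 172) = 4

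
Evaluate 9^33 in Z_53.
Using repeated squaring. 33 = 32 + 1 (binary 100001). Repeated squaring mod 53: 9^1 ≡ 9; 9^2 ≡ 9² = 81 ≡ 28; 9^4 ≡ 28² = 784 ≡ 42; 9^8 ≡ 42² = 1764 ≡ 15; 9^16 ≡ 15² = 225 ≡ 13; 9^32 ≡ 13² = 169 ≡ 10. Multiply: 9^33 = 9^32 × 9^1 ≡ 10 × 9 (mod 53): 10 × 9 = 90 ≡ 37. So 9^33 ≡ 37 (mod 53).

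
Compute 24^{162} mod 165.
81

Using successive squaring:
Binary expansion of 162: 10100010
Powers of 24 mod 165 (each is the square of the previous):
  24^1 ≡ 24 (mod 165)
  24^2 ≡ 24² = 576 ≡ 81 (mod 165)
  24^4 ≡ 81² = 6561 ≡ 126 (mod 165)
  24^8 ≡ 126² = 15876 ≡ 36 (mod 165)
  24^16 ≡ 36² = 1296 ≡ 141 (mod 165)
  24^32 ≡ 141² = 19881 ≡ 81 (mod 165)
  24^64 ≡ 81² = 6561 ≡ 126 (mod 165)
  24^128 ≡ 126² = 15876 ≡ 36 (mod 165)
162 = 128 + 32 + 2, so 24^162 = 24^128 × 24^32 × 24^2 ≡ 36 × 81 × 81 (mod 165)
Multiplying step by step:
  36 × 81 = 2916 ≡ 111 (mod 165)
  111 × 81 = 8991 ≡ 81 (mod 165)
Result: 24^162 ≡ 81 (mod 165)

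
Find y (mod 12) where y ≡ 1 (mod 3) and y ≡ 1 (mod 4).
M = 3 × 4 = 12. M₁ = 4, y₁ ≡ 1 (mod 3). M₂ = 3, y₂ ≡ 3 (mod 4). y = 1×4×1 + 1×3×3 ≡ 1 (mod 12)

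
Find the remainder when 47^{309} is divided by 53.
By Fermat: 47^{52} ≡ 1 (mod 53). 309 = 5×52 + 49. So 47^{309} ≡ 47^{49} ≡ 13 (mod 53)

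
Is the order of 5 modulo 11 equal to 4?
No, the actual order is 5, not 4.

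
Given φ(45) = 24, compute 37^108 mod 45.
By Euler: 37^{24} ≡ 1 (mod 45) since gcd(37, 45) = 1. 108 = 4×24 + 12. So 37^{108} ≡ 37^{12} ≡ 1 (mod 45)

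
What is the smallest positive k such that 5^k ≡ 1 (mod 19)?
Powers of 5 mod 19: 5^1≡5, 5^2≡6, 5^3≡11, 5^4≡17, 5^5≡9, 5^6≡7, 5^7≡16, 5^8≡4, 5^9≡1. Order = 9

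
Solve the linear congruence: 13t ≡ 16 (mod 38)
10

Since gcd(13, 38) = 1 divides 16, a solution exists.
Multiply both sides by the inverse of 13 mod 38:
  13^(-1) mod 38 = 3
  x ≡ 3 × 16 ≡ 48 ≡ 10 (mod 38)
Verification: 13 × 10 = 130 = 3 × 38 + 16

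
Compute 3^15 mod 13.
Using Fermat: 3^{12} ≡ 1 (mod 13). 15 ≡ 3 (mod 12). So 3^{15} ≡ 3^{3} ≡ 1 (mod 13)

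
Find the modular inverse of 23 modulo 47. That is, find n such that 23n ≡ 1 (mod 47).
45

Using Extended Euclidean Algorithm:
gcd(23, 47) = 1
Bezout coefficients: 23 × -2 + 47 × 1 = 1
So 23 × -2 ≡ 1 (mod 47)
The inverse is -2 mod 47 = 45
Verification: 23 × 45 = 1035 = 22 × 47 + 1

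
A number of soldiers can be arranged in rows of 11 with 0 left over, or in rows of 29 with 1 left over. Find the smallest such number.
M = 11 × 29 = 319. M₁ = 29, y₁ ≡ 8 (mod 11). M₂ = 11, y₂ ≡ 8 (mod 29). r = 0×29×8 + 1×11×8 ≡ 88 (mod 319). The smallest positive such number is 88.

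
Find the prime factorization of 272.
2^4 × 17

Divide by primes starting from smallest:
272 ÷ 2 = 136
136 ÷ 2 = 68
68 ÷ 2 = 34
34 ÷ 2 = 17
17 ÷ 17 = 1

272 = 2^4 × 17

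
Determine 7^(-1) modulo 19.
7^(-1) ≡ 11 (mod 19). Verification: 7 × 11 = 77 ≡ 1 (mod 19)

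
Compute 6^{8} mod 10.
6

Using successive squaring:
Binary expansion of 8: 1000
Powers of 6 mod 10 (each is the square of the previous):
  6^1 ≡ 6 (mod 10)
  6^2 ≡ 6² = 36 ≡ 6 (mod 10)
  6^4 ≡ 6² = 36 ≡ 6 (mod 10)
  6^8 ≡ 6² = 36 ≡ 6 (mod 10)
8 is a power of 2, so 6^8 is the last square: ≡ 6 (mod 10)
Result: 6^8 ≡ 6 (mod 10)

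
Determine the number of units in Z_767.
696

Prime factorization: 767 = 13 × 59
Using the formula φ(n) = n × Π(1 - 1/p) for each prime factor p:
φ(767) = 767 × (1 - 1/13) × (1 - 1/59)
φ(767) = 696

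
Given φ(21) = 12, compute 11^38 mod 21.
By Euler: 11^{12} ≡ 1 (mod 21) since gcd(11, 21) = 1. 38 = 3×12 + 2. So 11^{38} ≡ 11^{2} ≡ 16 (mod 21)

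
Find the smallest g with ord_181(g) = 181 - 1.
p - 1 = 180 has prime divisors 2, 3, 5. h is a primitive root mod 181 iff h^(180/q) ≢ 1 (mod 181) for each such q.
h = 2: 2^90 ≡ 180, 2^60 ≡ 48, 2^36 ≡ 59 (mod 181); none is 1, so 2 has order 180 and is a primitive root.
The smallest primitive root mod 181 is g = 2.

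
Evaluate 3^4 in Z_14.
4 = 4 (binary 100). Repeated squaring mod 14: 3^1 ≡ 3; 3^2 ≡ 3² = 9 ≡ 9; 3^4 ≡ 9² = 81 ≡ 11. So 3^4 ≡ 11 (mod 14).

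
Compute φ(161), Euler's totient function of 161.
132

Prime factorization: 161 = 7 × 23
Using the formula φ(n) = n × Π(1 - 1/p) for each prime factor p:
φ(161) = 161 × (1 - 1/7) × (1 - 1/23)
φ(161) = 132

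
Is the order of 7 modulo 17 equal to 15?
No, the actual order is 16, not 15.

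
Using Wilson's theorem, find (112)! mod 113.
By Wilson's theorem, (112)! ≡ -1 ≡ 112 (mod 113)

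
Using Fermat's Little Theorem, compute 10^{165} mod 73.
63

By Fermat's Little Theorem, a^(p-1) ≡ 1 (mod p) for prime p and gcd(a, p) = 1
Here p = 73, so 10^72 ≡ 1 (mod 73)
We can reduce the exponent: 165 mod 72 = 21
So 10^165 ≡ 10^21 (mod 73)
Computing: 10^21 mod 73 = 63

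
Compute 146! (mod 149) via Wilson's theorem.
(148)! = (146)! × (147) × (148) ≡ -1 (mod 149). So (146)! ≡ -1 × [(148)(147)]^(-1) ≡ 74 (mod 149)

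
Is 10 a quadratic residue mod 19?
By Euler's criterion: 10^{9} ≡ 18 (mod 19). Since this equals -1 (≡ 18), 10 is not a QR.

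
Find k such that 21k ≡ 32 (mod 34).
8

Since gcd(21, 34) = 1 divides 32, a solution exists.
Multiply both sides by the inverse of 21 mod 34:
  21^(-1) mod 34 = 13
  x ≡ 13 × 32 ≡ 416 ≡ 8 (mod 34)
Verification: 21 × 8 = 168 = 4 × 34 + 32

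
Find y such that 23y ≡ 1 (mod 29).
23^(-1) ≡ 24 (mod 29). Verification: 23 × 24 = 552 ≡ 1 (mod 29)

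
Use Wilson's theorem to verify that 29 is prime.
(28)! mod 29 = 28. Since this equals -1 (mod 29), Wilson confirms 29 is prime.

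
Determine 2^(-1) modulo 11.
2^(-1) ≡ 6 (mod 11). Verification: 2 × 6 = 12 ≡ 1 (mod 11)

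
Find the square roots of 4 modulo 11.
The square roots of 4 mod 11 are 9 and 2. Verify: 9² = 81 ≡ 4 (mod 11)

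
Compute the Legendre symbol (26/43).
(26/43) = 26^{21} mod 43 = -1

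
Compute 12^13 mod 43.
Using repeated squaring. 13 = 8 + 4 + 1 (binary 1101). Repeated squaring mod 43: 12^1 ≡ 12; 12^2 ≡ 12² = 144 ≡ 15; 12^4 ≡ 15² = 225 ≡ 10; 12^8 ≡ 10² = 100 ≡ 14. Multiply: 12^13 = 12^8 × 12^4 × 12^1 ≡ 14 × 10 × 12 (mod 43): 14 × 10 = 140 ≡ 11; 11 × 12 = 132 ≡ 3. So 12^13 ≡ 3 (mod 43).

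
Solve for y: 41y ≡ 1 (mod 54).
29

Since gcd(41, 54) = 1 divides 1, a solution exists.
Multiply both sides by the inverse of 41 mod 54:
  41^(-1) mod 54 = 29
  x ≡ 29 × 1 ≡ 29 ≡ 29 (mod 54)
Verification: 41 × 29 = 1189 = 22 × 54 + 1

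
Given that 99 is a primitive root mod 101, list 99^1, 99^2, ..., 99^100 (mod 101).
g^1, g^2, ..., g^{100} mod 101: {99, 4, 93, 16, 69, 64, 74, 54, 94, 14, 73, 56, 90, 22, 57, 88, 26, 49, 3, 95, 12, 77, 48, 5, 91, 20, 61, 80, 42, 17, 67, 68, 66, 70, 62, 78, 46, 9, 83, 36, 29, 43, 15, 71, 60, 82, 38, 25, 51, 100, 2, 97, 8, 85, 32, 37, 27, 47, 7, 87, 28, 45, 11, 79, 44, 13, 75, 52, 98, 6, 89, 24, 53, 96, 10, 81, 40, 21, 59, 84, 34, 33, 35, 31, 39, 23, 55, 92, 18, 65, 72, 58, 86, 30, 41, 19, 63, 76, 50, 1}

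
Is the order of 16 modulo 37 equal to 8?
No, the actual order is 9, not 8.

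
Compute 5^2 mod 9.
2 = 2 (binary 10). Repeated squaring mod 9: 5^1 ≡ 5; 5^2 ≡ 5² = 25 ≡ 7. So 5^2 ≡ 7 (mod 9).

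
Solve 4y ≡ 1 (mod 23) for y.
4^(-1) ≡ 6 (mod 23). Verification: 4 × 6 = 24 ≡ 1 (mod 23)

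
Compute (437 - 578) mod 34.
29

(437 - 578) = -141
-141 mod 34 = 29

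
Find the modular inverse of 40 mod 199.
40^(-1) ≡ 5 (mod 199). Verification: 40 × 5 = 200 ≡ 1 (mod 199)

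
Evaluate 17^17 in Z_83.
Using repeated squaring. 17 = 16 + 1 (binary 10001). Repeated squaring mod 83: 17^1 ≡ 17; 17^2 ≡ 17² = 289 ≡ 40; 17^4 ≡ 40² = 1600 ≡ 23; 17^8 ≡ 23² = 529 ≡ 31; 17^16 ≡ 31² = 961 ≡ 48. Multiply: 17^17 = 17^16 × 17^1 ≡ 48 × 17 (mod 83): 48 × 17 = 816 ≡ 69. So 17^17 ≡ 69 (mod 83).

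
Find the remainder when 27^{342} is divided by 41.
By Fermat: 27^{40} ≡ 1 (mod 41). 342 = 8×40 + 22. So 27^{342} ≡ 27^{22} ≡ 9 (mod 41)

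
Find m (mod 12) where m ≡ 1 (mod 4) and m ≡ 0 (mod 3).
M = 4 × 3 = 12. M₁ = 3, y₁ ≡ 3 (mod 4). M₂ = 4, y₂ ≡ 1 (mod 3). m = 1×3×3 + 0×4×1 ≡ 9 (mod 12)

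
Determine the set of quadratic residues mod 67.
QRs mod 67: {1, 4, 6, 9, 10, 14, 15, 16, 17, 19, 21, 22, 23, 24, 25, 26, 29, 33, 35, 36, 37, 39, 40, 47, 49, 54, 55, 56, 59, 60, 62, 64, 65}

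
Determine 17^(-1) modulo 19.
17^(-1) ≡ 9 (mod 19). Verification: 17 × 9 = 153 ≡ 1 (mod 19)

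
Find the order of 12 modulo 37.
Powers of 12 mod 37: 12^1≡12, 12^2≡33, 12^3≡26, 12^4≡16, 12^5≡7, 12^6≡10, 12^7≡9, 12^8≡34, 12^9≡1. Order = 9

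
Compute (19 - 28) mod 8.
7

(19 - 28) = -9
-9 mod 8 = 7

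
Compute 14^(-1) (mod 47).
37

Using Extended Euclidean Algorithm:
gcd(14, 47) = 1
Bezout coefficients: 14 × -10 + 47 × 3 = 1
So 14 × -10 ≡ 1 (mod 47)
The inverse is -10 mod 47 = 37
Verification: 14 × 37 = 518 = 11 × 47 + 1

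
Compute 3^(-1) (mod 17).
6

Using Extended Euclidean Algorithm:
gcd(3, 17) = 1
Bezout coefficients: 3 × 6 + 17 × -1 = 1
So 3 × 6 ≡ 1 (mod 17)
The inverse is 6 mod 17 = 6
Verification: 3 × 6 = 18 = 1 × 17 + 1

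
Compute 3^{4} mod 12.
9

Using successive squaring:
Binary expansion of 4: 100
Powers of 3 mod 12 (each is the square of the previous):
  3^1 ≡ 3 (mod 12)
  3^2 ≡ 3² = 9 ≡ 9 (mod 12)
  3^4 ≡ 9² = 81 ≡ 9 (mod 12)
4 is a power of 2, so 3^4 is the last square: ≡ 9 (mod 12)
Result: 3^4 ≡ 9 (mod 12)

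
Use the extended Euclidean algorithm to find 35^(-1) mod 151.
Extended GCD: 35(-69) + 151(16) = 1. So 35^(-1) ≡ 82 ≡ 82 (mod 151). Verify: 35 × 82 = 2870 ≡ 1 (mod 151)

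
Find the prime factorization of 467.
467

Divide by primes starting from smallest:
467 ÷ 467 = 1

467 = 467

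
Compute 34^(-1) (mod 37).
34^(-1) ≡ 12 (mod 37). Verification: 34 × 12 = 408 ≡ 1 (mod 37)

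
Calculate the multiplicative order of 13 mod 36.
Powers of 13 mod 36: 13^1≡13, 13^2≡25, 13^3≡1. Order = 3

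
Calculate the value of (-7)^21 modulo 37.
Using repeated squaring. (-7) ≡ 30 (mod 37). 21 = 16 + 4 + 1 (binary 10101). Repeated squaring mod 37: 30^1 ≡ 30; 30^2 ≡ 30² = 900 ≡ 12; 30^4 ≡ 12² = 144 ≡ 33; 30^8 ≡ 33² = 1089 ≡ 16; 30^16 ≡ 16² = 256 ≡ 34. Multiply: (-7)^21 ≡ 30^16 × 30^4 × 30^1 ≡ 34 × 33 × 30 (mod 37): 34 × 33 = 1122 ≡ 12; 12 × 30 = 360 ≡ 27. So (-7)^21 ≡ 27 (mod 37).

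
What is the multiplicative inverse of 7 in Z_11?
8

Using Extended Euclidean Algorithm:
gcd(7, 11) = 1
Bezout coefficients: 7 × -3 + 11 × 2 = 1
So 7 × -3 ≡ 1 (mod 11)
The inverse is -3 mod 11 = 8
Verification: 7 × 8 = 56 = 5 × 11 + 1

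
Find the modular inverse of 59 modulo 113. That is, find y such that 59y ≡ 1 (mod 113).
23

Using Extended Euclidean Algorithm:
gcd(59, 113) = 1
Bezout coefficients: 59 × 23 + 113 × -12 = 1
So 59 × 23 ≡ 1 (mod 113)
The inverse is 23 mod 113 = 23
Verification: 59 × 23 = 1357 = 12 × 113 + 1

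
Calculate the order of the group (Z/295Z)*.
232

Prime factorization: 295 = 5 × 59
Using the formula φ(n) = n × Π(1 - 1/p) for each prime factor p:
φ(295) = 295 × (1 - 1/5) × (1 - 1/59)
φ(295) = 232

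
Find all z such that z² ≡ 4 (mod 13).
The square roots of 4 mod 13 are 11 and 2. Verify: 11² = 121 ≡ 4 (mod 13)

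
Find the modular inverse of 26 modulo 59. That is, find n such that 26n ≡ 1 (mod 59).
25

Using Extended Euclidean Algorithm:
gcd(26, 59) = 1
Bezout coefficients: 26 × 25 + 59 × -11 = 1
So 26 × 25 ≡ 1 (mod 59)
The inverse is 25 mod 59 = 25
Verification: 26 × 25 = 650 = 11 × 59 + 1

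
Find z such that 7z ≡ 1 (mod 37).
7^(-1) ≡ 16 (mod 37). Verification: 7 × 16 = 112 ≡ 1 (mod 37)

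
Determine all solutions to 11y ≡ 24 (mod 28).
20

Since gcd(11, 28) = 1 divides 24, a solution exists.
Multiply both sides by the inverse of 11 mod 28:
  11^(-1) mod 28 = 23
  x ≡ 23 × 24 ≡ 552 ≡ 20 (mod 28)
Verification: 11 × 20 = 220 = 7 × 28 + 24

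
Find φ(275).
200

Prime factorization: 275 = 5^2 × 11
Using the formula φ(n) = n × Π(1 - 1/p) for each prime factor p:
φ(275) = 275 × (1 - 1/5) × (1 - 1/11)
φ(275) = 200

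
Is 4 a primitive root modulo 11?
p - 1 = 10 has prime divisors 2, 5. Check 4^(10/q) mod 11 for each: 4^(10/2) = 4^5 ≡ 1, 4^(10/5) = 4^2 ≡ 5 (mod 11). Since 4^5 ≡ 1 (mod 11), the order of 4 divides 5 (in fact the order is 5) ≠ 10, so it is not a primitive root.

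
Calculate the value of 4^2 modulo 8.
2 = 2 (binary 10). Repeated squaring mod 8: 4^1 ≡ 4; 4^2 ≡ 4² = 16 ≡ 0. So 4^2 ≡ 0 (mod 8).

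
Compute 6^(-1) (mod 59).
10

Using Extended Euclidean Algorithm:
gcd(6, 59) = 1
Bezout coefficients: 6 × 10 + 59 × -1 = 1
So 6 × 10 ≡ 1 (mod 59)
The inverse is 10 mod 59 = 10
Verification: 6 × 10 = 60 = 1 × 59 + 1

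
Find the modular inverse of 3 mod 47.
3^(-1) ≡ 16 (mod 47). Verification: 3 × 16 = 48 ≡ 1 (mod 47)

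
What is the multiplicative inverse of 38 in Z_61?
38^(-1) ≡ 53 (mod 61). Verification: 38 × 53 = 2014 ≡ 1 (mod 61)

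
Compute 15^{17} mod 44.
27

Using successive squaring:
Binary expansion of 17: 10001
Powers of 15 mod 44 (each is the square of the previous):
  15^1 ≡ 15 (mod 44)
  15^2 ≡ 15² = 225 ≡ 5 (mod 44)
  15^4 ≡ 5² = 25 ≡ 25 (mod 44)
  15^8 ≡ 25² = 625 ≡ 9 (mod 44)
  15^16 ≡ 9² = 81 ≡ 37 (mod 44)
17 = 16 + 1, so 15^17 = 15^16 × 15^1 ≡ 37 × 15 (mod 44)
Multiplying step by step:
  37 × 15 = 555 ≡ 27 (mod 44)
Result: 15^17 ≡ 27 (mod 44)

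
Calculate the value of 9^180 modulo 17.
Using Fermat: 9^{16} ≡ 1 (mod 17). 180 ≡ 4 (mod 16). So 9^{180} ≡ 9^{4} ≡ 16 (mod 17)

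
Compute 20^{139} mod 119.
41

Using successive squaring:
Binary expansion of 139: 10001011
Powers of 20 mod 119 (each is the square of the previous):
  20^1 ≡ 20 (mod 119)
  20^2 ≡ 20² = 400 ≡ 43 (mod 119)
  20^4 ≡ 43² = 1849 ≡ 64 (mod 119)
  20^8 ≡ 64² = 4096 ≡ 50 (mod 119)
  20^16 ≡ 50² = 2500 ≡ 1 (mod 119)
  20^32 ≡ 1² = 1 ≡ 1 (mod 119)
  20^64 ≡ 1² = 1 ≡ 1 (mod 119)
  20^128 ≡ 1² = 1 ≡ 1 (mod 119)
139 = 128 + 8 + 2 + 1, so 20^139 = 20^128 × 20^8 × 20^2 × 20^1 ≡ 1 × 50 × 43 × 20 (mod 119)
Multiplying step by step:
  1 × 50 = 50 ≡ 50 (mod 119)
  50 × 43 = 2150 ≡ 8 (mod 119)
  8 × 20 = 160 ≡ 41 (mod 119)
Result: 20^139 ≡ 41 (mod 119)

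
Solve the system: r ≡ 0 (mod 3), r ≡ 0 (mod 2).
M = 3 × 2 = 6. M₁ = 2, y₁ ≡ 2 (mod 3). M₂ = 3, y₂ ≡ 1 (mod 2). r = 0×2×2 + 0×3×1 ≡ 0 (mod 6)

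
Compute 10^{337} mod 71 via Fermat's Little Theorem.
43

By Fermat's Little Theorem, a^(p-1) ≡ 1 (mod p) for prime p and gcd(a, p) = 1
Here p = 71, so 10^70 ≡ 1 (mod 71)
We can reduce the exponent: 337 mod 70 = 57
So 10^337 ≡ 10^57 (mod 71)
Computing: 10^57 mod 71 = 43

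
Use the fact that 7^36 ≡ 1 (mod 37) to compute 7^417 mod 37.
By Fermat: 7^{36} ≡ 1 (mod 37). 417 ≡ 21 (mod 36). So 7^{417} ≡ 7^{21} ≡ 10 (mod 37)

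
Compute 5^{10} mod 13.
12

Using successive squaring:
Binary expansion of 10: 1010
Powers of 5 mod 13 (each is the square of the previous):
  5^1 ≡ 5 (mod 13)
  5^2 ≡ 5² = 25 ≡ 12 (mod 13)
  5^4 ≡ 12² = 144 ≡ 1 (mod 13)
  5^8 ≡ 1² = 1 ≡ 1 (mod 13)
10 = 8 + 2, so 5^10 = 5^8 × 5^2 ≡ 1 × 12 (mod 13)
Multiplying step by step:
  1 × 12 = 12 ≡ 12 (mod 13)
Result: 5^10 ≡ 12 (mod 13)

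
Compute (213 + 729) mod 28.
18

(213 + 729) = 942
942 mod 28 = 18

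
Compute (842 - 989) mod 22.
7

(842 - 989) = -147
-147 mod 22 = 7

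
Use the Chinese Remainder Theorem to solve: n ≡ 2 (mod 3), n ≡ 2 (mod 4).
M = 3 × 4 = 12. M₁ = 4, y₁ ≡ 1 (mod 3). M₂ = 3, y₂ ≡ 3 (mod 4). n = 2×4×1 + 2×3×3 ≡ 2 (mod 12)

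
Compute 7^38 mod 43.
Using repeated squaring. 38 = 32 + 4 + 2 (binary 100110). Repeated squaring mod 43: 7^1 ≡ 7; 7^2 ≡ 7² = 49 ≡ 6; 7^4 ≡ 6² = 36 ≡ 36; 7^8 ≡ 36² = 1296 ≡ 6; 7^16 ≡ 6² = 36 ≡ 36; 7^32 ≡ 36² = 1296 ≡ 6. Multiply: 7^38 = 7^32 × 7^4 × 7^2 ≡ 6 × 36 × 6 (mod 43): 6 × 36 = 216 ≡ 1; 1 × 6 = 6 ≡ 6. So 7^38 ≡ 6 (mod 43).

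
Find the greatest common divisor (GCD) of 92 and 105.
1

Using the Euclidean algorithm:
92 = 0 × 105 + 92
105 = 1 × 92 + 13
92 = 7 × 13 + 1
13 = 13 × 1 + 0

GCD(92, 105) = 1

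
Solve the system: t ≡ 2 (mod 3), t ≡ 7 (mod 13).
M = 3 × 13 = 39. M₁ = 13, y₁ ≡ 1 (mod 3). M₂ = 3, y₂ ≡ 9 (mod 13). t = 2×13×1 + 7×3×9 ≡ 20 (mod 39)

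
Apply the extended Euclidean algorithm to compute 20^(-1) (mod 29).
Extended GCD: 20(-13) + 29(9) = 1. So 20^(-1) ≡ 16 ≡ 16 (mod 29). Verify: 20 × 16 = 320 ≡ 1 (mod 29)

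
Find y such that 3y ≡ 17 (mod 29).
25

Since gcd(3, 29) = 1 divides 17, a solution exists.
Multiply both sides by the inverse of 3 mod 29:
  3^(-1) mod 29 = 10
  x ≡ 10 × 17 ≡ 170 ≡ 25 (mod 29)
Verification: 3 × 25 = 75 = 2 × 29 + 17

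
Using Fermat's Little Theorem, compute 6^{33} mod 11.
7

By Fermat's Little Theorem, a^(p-1) ≡ 1 (mod p) for prime p and gcd(a, p) = 1
Here p = 11, so 6^10 ≡ 1 (mod 11)
We can reduce the exponent: 33 mod 10 = 3
So 6^33 ≡ 6^3 (mod 11)
Computing: 6^3 mod 11 = 7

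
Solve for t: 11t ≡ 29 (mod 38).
13

Since gcd(11, 38) = 1 divides 29, a solution exists.
Multiply both sides by the inverse of 11 mod 38:
  11^(-1) mod 38 = 7
  x ≡ 7 × 29 ≡ 203 ≡ 13 (mod 38)
Verification: 11 × 13 = 143 = 3 × 38 + 29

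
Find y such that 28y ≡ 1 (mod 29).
28^(-1) ≡ 28 (mod 29). Verification: 28 × 28 = 784 ≡ 1 (mod 29)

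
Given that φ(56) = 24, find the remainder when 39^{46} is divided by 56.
By Euler: 39^{24} ≡ 1 (mod 56) since gcd(39, 56) = 1. 46 = 1×24 + 22. So 39^{46} ≡ 39^{22} ≡ 25 (mod 56)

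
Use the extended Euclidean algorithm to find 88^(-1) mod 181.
Extended GCD: 88(72) + 181(-35) = 1. So 88^(-1) ≡ 72 ≡ 72 (mod 181). Verify: 88 × 72 = 6336 ≡ 1 (mod 181)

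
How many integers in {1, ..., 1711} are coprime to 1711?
1624

Prime factorization: 1711 = 29 × 59
Using the formula φ(n) = n × Π(1 - 1/p) for each prime factor p:
φ(1711) = 1711 × (1 - 1/29) × (1 - 1/59)
φ(1711) = 1624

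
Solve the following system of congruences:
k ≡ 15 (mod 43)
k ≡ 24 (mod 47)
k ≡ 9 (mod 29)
47917

Using the Chinese Remainder Theorem:
M = product of moduli = 58609
For equation 1: M_1 = 1363, 1363 ≡ 30 (mod 43), inverse of 1363 mod 43 is 33 (check: 30 × 33 = 990 ≡ 1 (mod 43))
For equation 2: M_2 = 1247, 1247 ≡ 25 (mod 47), inverse of 1247 mod 47 is 32 (check: 25 × 32 = 800 ≡ 1 (mod 47))
For equation 3: M_3 = 2021, 2021 ≡ 20 (mod 29), inverse of 2021 mod 29 is 16 (check: 20 × 16 = 320 ≡ 1 (mod 29))
Combine: k ≡ Σ r_i×M_i×(M_i⁻¹ mod m_i) = 15×1363×33 + 24×1247×32 + 9×2021×16 = 674685 + 957696 + 291024 = 1923405
1923405 mod 58609 = 47917
k ≡ 47917 (mod 58609)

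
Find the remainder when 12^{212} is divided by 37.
By Fermat: 12^{36} ≡ 1 (mod 37). 212 = 5×36 + 32. So 12^{212} ≡ 12^{32} ≡ 7 (mod 37)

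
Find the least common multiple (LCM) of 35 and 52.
1820

First find GCD(35, 52) using the Euclidean algorithm:
35 = 0 × 52 + 35
52 = 1 × 35 + 17
35 = 2 × 17 + 1
17 = 17 × 1 + 0
GCD(35, 52) = 1

LCM formula: LCM(a, b) = (a × b) / GCD(a, b)
LCM(35, 52) = (35 × 52) / 1
LCM(35, 52) = 1820 / 1
LCM(35, 52) = 1820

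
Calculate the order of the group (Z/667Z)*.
616

Prime factorization: 667 = 23 × 29
Using the formula φ(n) = n × Π(1 - 1/p) for each prime factor p:
φ(667) = 667 × (1 - 1/23) × (1 - 1/29)
φ(667) = 616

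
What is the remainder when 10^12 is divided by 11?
Using Fermat: 10^{10} ≡ 1 (mod 11). 12 ≡ 2 (mod 10). So 10^{12} ≡ 10^{2} ≡ 1 (mod 11)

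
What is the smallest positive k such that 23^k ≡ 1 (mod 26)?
Powers of 23 mod 26: 23^1≡23, 23^2≡9, 23^3≡25, 23^4≡3, 23^5≡17, 23^6≡1. Order = 6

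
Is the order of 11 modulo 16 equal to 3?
No, the actual order is 4, not 3.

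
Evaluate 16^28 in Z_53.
Using repeated squaring. 28 = 16 + 8 + 4 (binary 11100). Repeated squaring mod 53: 16^1 ≡ 16; 16^2 ≡ 16² = 256 ≡ 44; 16^4 ≡ 44² = 1936 ≡ 28; 16^8 ≡ 28² = 784 ≡ 42; 16^16 ≡ 42² = 1764 ≡ 15. Multiply: 16^28 = 16^16 × 16^8 × 16^4 ≡ 15 × 42 × 28 (mod 53): 15 × 42 = 630 ≡ 47; 47 × 28 = 1316 ≡ 44. So 16^28 ≡ 44 (mod 53).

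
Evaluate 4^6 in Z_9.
6 = 4 + 2 (binary 110). Repeated squaring mod 9: 4^1 ≡ 4; 4^2 ≡ 4² = 16 ≡ 7; 4^4 ≡ 7² = 49 ≡ 4. Multiply: 4^6 = 4^4 × 4^2 ≡ 4 × 7 (mod 9): 4 × 7 = 28 ≡ 1. So 4^6 ≡ 1 (mod 9).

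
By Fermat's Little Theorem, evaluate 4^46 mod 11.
By Fermat: 4^{10} ≡ 1 (mod 11). 46 = 4×10 + 6. So 4^{46} ≡ 4^{6} ≡ 4 (mod 11)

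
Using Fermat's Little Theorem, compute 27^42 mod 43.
By Fermat's Little Theorem, 27^{42} ≡ 1 (mod 43) since 43 is prime and gcd(27, 43) = 1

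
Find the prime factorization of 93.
3 × 31

Divide by primes starting from smallest:
93 ÷ 3 = 31
31 ÷ 31 = 1

93 = 3 × 31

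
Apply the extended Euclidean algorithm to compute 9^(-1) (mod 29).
Extended GCD: 9(13) + 29(-4) = 1. So 9^(-1) ≡ 13 ≡ 13 (mod 29). Verify: 9 × 13 = 117 ≡ 1 (mod 29)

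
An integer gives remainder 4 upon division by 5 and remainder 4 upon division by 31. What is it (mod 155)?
M = 5 × 31 = 155. M₁ = 31, y₁ ≡ 1 (mod 5). M₂ = 5, y₂ ≡ 25 (mod 31). r = 4×31×1 + 4×5×25 ≡ 4 (mod 155). The smallest positive such number is 4.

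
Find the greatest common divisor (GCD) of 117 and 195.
39

Using the Euclidean algorithm:
117 = 0 × 195 + 117
195 = 1 × 117 + 78
117 = 1 × 78 + 39
78 = 2 × 39 + 0

GCD(117, 195) = 39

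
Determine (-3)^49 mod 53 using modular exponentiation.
Using repeated squaring. (-3) ≡ 50 (mod 53). 49 = 32 + 16 + 1 (binary 110001). Repeated squaring mod 53: 50^1 ≡ 50; 50^2 ≡ 50² = 2500 ≡ 9; 50^4 ≡ 9² = 81 ≡ 28; 50^8 ≡ 28² = 784 ≡ 42; 50^16 ≡ 42² = 1764 ≡ 15; 50^32 ≡ 15² = 225 ≡ 13. Multiply: (-3)^49 ≡ 50^32 × 50^16 × 50^1 ≡ 13 × 15 × 50 (mod 53): 13 × 15 = 195 ≡ 36; 36 × 50 = 1800 ≡ 51. So (-3)^49 ≡ 51 (mod 53).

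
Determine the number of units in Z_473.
420

Prime factorization: 473 = 11 × 43
Using the formula φ(n) = n × Π(1 - 1/p) for each prime factor p:
φ(473) = 473 × (1 - 1/11) × (1 - 1/43)
φ(473) = 420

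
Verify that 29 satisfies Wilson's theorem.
(28)! mod 29 = 28. Since this equals -1 (mod 29), Wilson confirms 29 is prime.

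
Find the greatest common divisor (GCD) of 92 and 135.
1

Using the Euclidean algorithm:
92 = 0 × 135 + 92
135 = 1 × 92 + 43
92 = 2 × 43 + 6
43 = 7 × 6 + 1
6 = 6 × 1 + 0

GCD(92, 135) = 1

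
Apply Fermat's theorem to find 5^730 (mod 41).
By Fermat: 5^{40} ≡ 1 (mod 41). 730 ≡ 10 (mod 40). So 5^{730} ≡ 5^{10} ≡ 40 (mod 41)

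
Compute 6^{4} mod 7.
1

Using successive squaring:
Binary expansion of 4: 100
Powers of 6 mod 7 (each is the square of the previous):
  6^1 ≡ 6 (mod 7)
  6^2 ≡ 6² = 36 ≡ 1 (mod 7)
  6^4 ≡ 1² = 1 ≡ 1 (mod 7)
4 is a power of 2, so 6^4 is the last square: ≡ 1 (mod 7)
Result: 6^4 ≡ 1 (mod 7)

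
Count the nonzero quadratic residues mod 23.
For prime 23, there are (p-1)/2 = (23-1)/2 = 11 quadratic residues (excluding 0).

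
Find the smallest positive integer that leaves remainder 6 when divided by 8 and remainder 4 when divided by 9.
M = 8 × 9 = 72. M₁ = 9, y₁ ≡ 1 (mod 8). M₂ = 8, y₂ ≡ 8 (mod 9). n = 6×9×1 + 4×8×8 ≡ 22 (mod 72). The smallest positive such number is 22.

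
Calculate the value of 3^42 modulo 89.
Using repeated squaring. 42 = 32 + 8 + 2 (binary 101010). Repeated squaring mod 89: 3^1 ≡ 3; 3^2 ≡ 3² = 9 ≡ 9; 3^4 ≡ 9² = 81 ≡ 81; 3^8 ≡ 81² = 6561 ≡ 64; 3^16 ≡ 64² = 4096 ≡ 2; 3^32 ≡ 2² = 4 ≡ 4. Multiply: 3^42 = 3^32 × 3^8 × 3^2 ≡ 4 × 64 × 9 (mod 89): 4 × 64 = 256 ≡ 78; 78 × 9 = 702 ≡ 79. So 3^42 ≡ 79 (mod 89).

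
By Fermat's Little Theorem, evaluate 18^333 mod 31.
By Fermat: 18^{30} ≡ 1 (mod 31). 333 ≡ 3 (mod 30). So 18^{333} ≡ 18^{3} ≡ 4 (mod 31)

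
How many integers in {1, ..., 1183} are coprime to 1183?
936

Prime factorization: 1183 = 7 × 13^2
Using the formula φ(n) = n × Π(1 - 1/p) for each prime factor p:
φ(1183) = 1183 × (1 - 1/7) × (1 - 1/13)
φ(1183) = 936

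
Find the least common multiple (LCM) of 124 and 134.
8308

First find GCD(124, 134) using the Euclidean algorithm:
124 = 0 × 134 + 124
134 = 1 × 124 + 10
124 = 12 × 10 + 4
10 = 2 × 4 + 2
4 = 2 × 2 + 0
GCD(124, 134) = 2

LCM formula: LCM(a, b) = (a × b) / GCD(a, b)
LCM(124, 134) = (124 × 134) / 2
LCM(124, 134) = 16616 / 2
LCM(124, 134) = 8308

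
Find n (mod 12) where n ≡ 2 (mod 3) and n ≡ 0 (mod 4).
M = 3 × 4 = 12. M₁ = 4, y₁ ≡ 1 (mod 3). M₂ = 3, y₂ ≡ 3 (mod 4). n = 2×4×1 + 0×3×3 ≡ 8 (mod 12)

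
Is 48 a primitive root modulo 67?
Yes

To verify, check if 48^(66/q) ≢ 1 (mod 67) for each prime divisor q of 66
Divisors of 66 = 66: [1, 2, 3, 6, 11, 22, 33, 66]
  48^(66/11) = 48^6 ≡ 22 (mod 67)
  48^(66/2) = 48^33 ≡ 66 (mod 67)
  48^(66/3) = 48^22 ≡ 37 (mod 67)
Conclusion: 48 is a primitive root modulo 67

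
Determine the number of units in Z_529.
506

Prime factorization: 529 = 23^2
Using the formula φ(n) = n × Π(1 - 1/p) for each prime factor p:
φ(529) = 529 × (1 - 1/23)
φ(529) = 506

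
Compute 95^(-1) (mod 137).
95^(-1) ≡ 75 (mod 137). Verification: 95 × 75 = 7125 ≡ 1 (mod 137)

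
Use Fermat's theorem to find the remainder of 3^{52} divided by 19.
17

By Fermat's Little Theorem, a^(p-1) ≡ 1 (mod p) for prime p and gcd(a, p) = 1
Here p = 19, so 3^18 ≡ 1 (mod 19)
We can reduce the exponent: 52 mod 18 = 16
So 3^52 ≡ 3^16 (mod 19)
Computing: 3^16 mod 19 = 17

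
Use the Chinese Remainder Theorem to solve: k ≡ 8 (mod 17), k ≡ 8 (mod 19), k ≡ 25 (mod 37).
654

Using the Chinese Remainder Theorem:
M = product of moduli = 11951
For equation 1: M_1 = 703, 703 ≡ 6 (mod 17), inverse of 703 mod 17 is 3 (check: 6 × 3 = 18 ≡ 1 (mod 17))
For equation 2: M_2 = 629, 629 ≡ 2 (mod 19), inverse of 629 mod 19 is 10 (check: 2 × 10 = 20 ≡ 1 (mod 19))
For equation 3: M_3 = 323, 323 ≡ 27 (mod 37), inverse of 323 mod 37 is 11 (check: 27 × 11 = 297 ≡ 1 (mod 37))
Combine: k ≡ Σ r_i×M_i×(M_i⁻¹ mod m_i) = 8×703×3 + 8×629×10 + 25×323×11 = 16872 + 50320 + 88825 = 156017
156017 mod 11951 = 654
k ≡ 654 (mod 11951)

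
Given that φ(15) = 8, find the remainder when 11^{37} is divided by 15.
By Euler: 11^{8} ≡ 1 (mod 15) since gcd(11, 15) = 1. 37 = 4×8 + 5. So 11^{37} ≡ 11^{5} ≡ 11 (mod 15)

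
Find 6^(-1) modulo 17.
3

Using Extended Euclidean Algorithm:
gcd(6, 17) = 1
Bezout coefficients: 6 × 3 + 17 × -1 = 1
So 6 × 3 ≡ 1 (mod 17)
The inverse is 3 mod 17 = 3
Verification: 6 × 3 = 18 = 1 × 17 + 1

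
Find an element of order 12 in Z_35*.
12 has order 12 mod 35 since 12^{12} ≡ 1 (mod 35) and no smaller power works.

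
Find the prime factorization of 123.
3 × 41

Divide by primes starting from smallest:
123 ÷ 3 = 41
41 ÷ 41 = 1

123 = 3 × 41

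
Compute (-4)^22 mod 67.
Using repeated squaring. (-4) ≡ 63 (mod 67). 22 = 16 + 4 + 2 (binary 10110). Repeated squaring mod 67: 63^1 ≡ 63; 63^2 ≡ 63² = 3969 ≡ 16; 63^4 ≡ 16² = 256 ≡ 55; 63^8 ≡ 55² = 3025 ≡ 10; 63^16 ≡ 10² = 100 ≡ 33. Multiply: (-4)^22 ≡ 63^16 × 63^4 × 63^2 ≡ 33 × 55 × 16 (mod 67): 33 × 55 = 1815 ≡ 6; 6 × 16 = 96 ≡ 29. So (-4)^22 ≡ 29 (mod 67).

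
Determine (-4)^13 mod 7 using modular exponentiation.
Using Fermat: (-4)^{6} ≡ 1 (mod 7). 13 ≡ 1 (mod 6). So (-4)^{13} ≡ (-4)^{1} ≡ 3 (mod 7)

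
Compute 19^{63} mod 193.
106

Using successive squaring:
Binary expansion of 63: 111111
Powers of 19 mod 193 (each is the square of the previous):
  19^1 ≡ 19 (mod 193)
  19^2 ≡ 19² = 361 ≡ 168 (mod 193)
  19^4 ≡ 168² = 28224 ≡ 46 (mod 193)
  19^8 ≡ 46² = 2116 ≡ 186 (mod 193)
  19^16 ≡ 186² = 34596 ≡ 49 (mod 193)
  19^32 ≡ 49² = 2401 ≡ 85 (mod 193)
63 = 32 + 16 + 8 + 4 + 2 + 1, so 19^63 = 19^32 × 19^16 × 19^8 × 19^4 × 19^2 × 19^1 ≡ 85 × 49 × 186 × 46 × 168 × 19 (mod 193)
Multiplying step by step:
  85 × 49 = 4165 ≡ 112 (mod 193)
  112 × 186 = 20832 ≡ 181 (mod 193)
  181 × 46 = 8326 ≡ 27 (mod 193)
  27 × 168 = 4536 ≡ 97 (mod 193)
  97 × 19 = 1843 ≡ 106 (mod 193)
Result: 19^63 ≡ 106 (mod 193)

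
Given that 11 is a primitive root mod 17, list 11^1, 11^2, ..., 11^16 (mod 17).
g^1, g^2, ..., g^{16} mod 17: {11, 2, 5, 4, 10, 8, 3, 16, 6, 15, 12, 13, 7, 9, 14, 1}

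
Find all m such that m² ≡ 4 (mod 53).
The square roots of 4 mod 53 are 51 and 2. Verify: 51² = 2601 ≡ 4 (mod 53)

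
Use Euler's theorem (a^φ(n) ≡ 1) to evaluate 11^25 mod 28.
By Euler: 11^{12} ≡ 1 (mod 28) since gcd(11, 28) = 1. 25 = 2×12 + 1. So 11^{25} ≡ 11^{1} ≡ 11 (mod 28)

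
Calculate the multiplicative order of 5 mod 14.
Powers of 5 mod 14: 5^1≡5, 5^2≡11, 5^3≡13, 5^4≡9, 5^5≡3, 5^6≡1. Order = 6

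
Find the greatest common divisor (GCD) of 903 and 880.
1

Using the Euclidean algorithm:
903 = 1 × 880 + 23
880 = 38 × 23 + 6
23 = 3 × 6 + 5
6 = 1 × 5 + 1
5 = 5 × 1 + 0

GCD(903, 880) = 1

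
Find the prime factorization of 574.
2 × 7 × 41

Divide by primes starting from smallest:
574 ÷ 2 = 287
287 ÷ 7 = 41
41 ÷ 41 = 1

574 = 2 × 7 × 41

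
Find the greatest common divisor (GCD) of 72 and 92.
4

Using the Euclidean algorithm:
72 = 0 × 92 + 72
92 = 1 × 72 + 20
72 = 3 × 20 + 12
20 = 1 × 12 + 8
12 = 1 × 8 + 4
8 = 2 × 4 + 0

GCD(72, 92) = 4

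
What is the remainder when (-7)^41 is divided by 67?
Using repeated squaring. (-7) ≡ 60 (mod 67). 41 = 32 + 8 + 1 (binary 101001). Repeated squaring mod 67: 60^1 ≡ 60; 60^2 ≡ 60² = 3600 ≡ 49; 60^4 ≡ 49² = 2401 ≡ 56; 60^8 ≡ 56² = 3136 ≡ 54; 60^16 ≡ 54² = 2916 ≡ 35; 60^32 ≡ 35² = 1225 ≡ 19. Multiply: (-7)^41 ≡ 60^32 × 60^8 × 60^1 ≡ 19 × 54 × 60 (mod 67): 19 × 54 = 1026 ≡ 21; 21 × 60 = 1260 ≡ 54. So (-7)^41 ≡ 54 (mod 67).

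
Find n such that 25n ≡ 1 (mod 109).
25^(-1) ≡ 48 (mod 109). Verification: 25 × 48 = 1200 ≡ 1 (mod 109)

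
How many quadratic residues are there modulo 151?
For prime 151, there are (p-1)/2 = (151-1)/2 = 75 quadratic residues (excluding 0).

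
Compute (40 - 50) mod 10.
0

(40 - 50) = -10
-10 mod 10 = 0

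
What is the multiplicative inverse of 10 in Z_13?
4

Using Extended Euclidean Algorithm:
gcd(10, 13) = 1
Bezout coefficients: 10 × 4 + 13 × -3 = 1
So 10 × 4 ≡ 1 (mod 13)
The inverse is 4 mod 13 = 4
Verification: 10 × 4 = 40 = 3 × 13 + 1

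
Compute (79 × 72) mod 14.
4

(79 × 72) = 5688
5688 mod 14 = 4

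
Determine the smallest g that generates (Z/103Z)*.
5

A primitive root g modulo p has order p-1 = 102
Prime divisors of 102: [2, 3, 17]
g is a primitive root iff g^(102/q) ≢ 1 (mod 103) for each prime divisor q
Testing small values:
  g = 2: 2^51 ≡ 1, 2^34 ≡ 46, 2^6 ≡ 64 (mod 103) → 2^51 ≡ 1, not primitive root
  g = 3: 3^51 ≡ 102, 3^34 ≡ 1, 3^6 ≡ 8 (mod 103) → 3^34 ≡ 1, not primitive root
  g = 4: 4^51 ≡ 1, 4^34 ≡ 56, 4^6 ≡ 79 (mod 103) → 4^51 ≡ 1, not primitive root
  g = 5: 5^51 ≡ 102, 5^34 ≡ 56, 5^6 ≡ 72 (mod 103) → none is 1, primitive root!
The smallest primitive root is 5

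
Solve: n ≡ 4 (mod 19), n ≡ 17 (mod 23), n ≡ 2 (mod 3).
M = 19 × 23 × 3 = 1311. M₁ = 69, y₁ ≡ 8 (mod 19). M₂ = 57, y₂ ≡ 21 (mod 23). M₃ = 437, y₃ ≡ 2 (mod 3). n = 4×69×8 + 17×57×21 + 2×437×2 ≡ 707 (mod 1311)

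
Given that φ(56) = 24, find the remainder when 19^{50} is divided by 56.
By Euler: 19^{24} ≡ 1 (mod 56) since gcd(19, 56) = 1. 50 = 2×24 + 2. So 19^{50} ≡ 19^{2} ≡ 25 (mod 56)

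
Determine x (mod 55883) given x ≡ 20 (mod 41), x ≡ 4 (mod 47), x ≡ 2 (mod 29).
45735

Using the Chinese Remainder Theorem:
M = product of moduli = 55883
For equation 1: M_1 = 1363, 1363 ≡ 10 (mod 41), inverse of 1363 mod 41 is 37 (check: 10 × 37 = 370 ≡ 1 (mod 41))
For equation 2: M_2 = 1189, 1189 ≡ 14 (mod 47), inverse of 1189 mod 47 is 37 (check: 14 × 37 = 518 ≡ 1 (mod 47))
For equation 3: M_3 = 1927, 1927 ≡ 13 (mod 29), inverse of 1927 mod 29 is 9 (check: 13 × 9 = 117 ≡ 1 (mod 29))
Combine: x ≡ Σ r_i×M_i×(M_i⁻¹ mod m_i) = 20×1363×37 + 4×1189×37 + 2×1927×9 = 1008620 + 175972 + 34686 = 1219278
1219278 mod 55883 = 45735
x ≡ 45735 (mod 55883)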